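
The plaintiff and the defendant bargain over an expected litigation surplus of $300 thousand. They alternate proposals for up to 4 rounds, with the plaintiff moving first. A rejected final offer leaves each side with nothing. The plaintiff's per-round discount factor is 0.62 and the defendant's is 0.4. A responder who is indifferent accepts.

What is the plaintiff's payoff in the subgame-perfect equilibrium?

224.64

Round 4 (the defendant proposes): the plaintiff will accept anything ≥ 0, so the defendant offers 0 and keeps 300.
Round 3 (the plaintiff proposes): the defendant can get 300 next round, worth 0.4 × 300 = 120 now. The plaintiff offers 120 and keeps 300 − 120 = 180.
Round 2 (the defendant proposes): the plaintiff can get 180 next round, worth 0.62 × 180 = 111.6 now, so the defendant offers 111.6, keeping 188.4.
Round 1 (the plaintiff proposes): the defendant can get 188.4 next round, worth 0.4 × 188.4 = 75.36 now, so the plaintiff offers 75.36, keeping 224.64.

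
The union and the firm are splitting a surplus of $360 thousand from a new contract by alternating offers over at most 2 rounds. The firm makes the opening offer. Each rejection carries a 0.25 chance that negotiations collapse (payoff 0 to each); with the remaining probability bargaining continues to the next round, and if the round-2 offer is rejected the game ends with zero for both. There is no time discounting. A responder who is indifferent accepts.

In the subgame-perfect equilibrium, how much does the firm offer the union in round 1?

270

Round 2 (the union proposes): the firm will accept anything ≥ 0, so the union offers 0 and keeps 360.
Round 1 (the firm proposes): rejecting gives the union an expected 0.75 × 360 = 270; the firm offers that and keeps 90.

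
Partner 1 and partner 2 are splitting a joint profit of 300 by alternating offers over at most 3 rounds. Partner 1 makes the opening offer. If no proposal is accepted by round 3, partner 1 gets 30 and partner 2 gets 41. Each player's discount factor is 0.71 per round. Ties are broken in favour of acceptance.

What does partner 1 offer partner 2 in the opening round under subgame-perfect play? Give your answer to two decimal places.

82.44

Round 3 (partner 1 proposes): partner 2 gets 41 if talks fail, so partner 1 offers 41 and keeps 259.
Round 2 (partner 2 proposes): partner 1 can get 259 next round, worth 0.71 × 259 = 183.89 now, so partner 2 offers 183.89, keeping 116.11.
Round 1 (partner 1 proposes): partner 2 can get 116.11 next round, worth 0.71 × 116.11 = 82.4381 now. Partner 1 offers 82.4381 and keeps 300 − 82.4381 = 217.5619.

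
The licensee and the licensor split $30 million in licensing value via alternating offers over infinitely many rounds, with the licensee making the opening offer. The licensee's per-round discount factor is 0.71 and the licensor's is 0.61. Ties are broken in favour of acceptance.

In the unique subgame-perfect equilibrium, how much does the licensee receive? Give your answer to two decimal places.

When the licensee proposes, the licensor accepts any offer worth at least 0.61 times what the licensor would get by proposing next round; and vice versa.
This gives x = 30 − 0.61y and y = 30 − 0.71x, where x and y are each side's share when it proposes.
Hence (1 − 0.61·0.71)x = 30(1 − 0.61), i.e. 0.5669·x = 11.7.
x ≈ 20.6386; the licensor's share is 30 − x ≈ 9.3614.

20.64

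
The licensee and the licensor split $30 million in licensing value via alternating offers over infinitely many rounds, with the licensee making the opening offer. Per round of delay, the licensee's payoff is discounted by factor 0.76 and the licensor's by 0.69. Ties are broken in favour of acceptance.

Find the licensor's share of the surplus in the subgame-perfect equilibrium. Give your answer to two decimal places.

10.45

When the licensee proposes, the licensor accepts any offer worth at least 0.69 times what the licensor would get by proposing next round; and vice versa.
This gives x = 30 − 0.69y and y = 30 − 0.76x, where x and y are each side's share when it proposes.
Hence (1 − 0.69·0.76)x = 30(1 − 0.69), i.e. 0.4756·x = 9.3.
x ≈ 19.5542; the licensor's share is 30 − x ≈ 10.4458.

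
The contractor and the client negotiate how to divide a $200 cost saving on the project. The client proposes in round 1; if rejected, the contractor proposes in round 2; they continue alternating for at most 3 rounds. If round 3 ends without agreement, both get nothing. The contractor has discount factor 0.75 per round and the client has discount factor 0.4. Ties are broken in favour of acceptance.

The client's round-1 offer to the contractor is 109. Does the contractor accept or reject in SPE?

Round 3 (the client proposes): the contractor will accept anything ≥ 0, so the client offers 0 and keeps 200.
Round 2 (the contractor proposes): the client can get 200 next round, worth 0.4 × 200 = 80 now; the contractor offers that and keeps 120.
So by rejecting in round 1, the contractor gets 120 next round, worth 0.75 × 120 = 90 now.
Offer 109 ≥ 90, so the contractor accepts.

Accept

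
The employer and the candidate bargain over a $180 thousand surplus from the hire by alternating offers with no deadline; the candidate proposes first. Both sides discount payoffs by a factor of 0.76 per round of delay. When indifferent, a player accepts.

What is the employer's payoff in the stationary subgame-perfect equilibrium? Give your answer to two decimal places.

77.73

When the candidate proposes, the employer accepts any offer worth at least 0.76 times what the employer would get by proposing next round; and vice versa.
This gives x = 180 − 0.76y and y = 180 − 0.76x, where x and y are each side's share when it proposes.
Hence (1 − 0.76·0.76)x = 180(1 − 0.76), i.e. 0.4224·x = 43.2.
x ≈ 102.2727; the employer's share is 180 − x ≈ 77.7273.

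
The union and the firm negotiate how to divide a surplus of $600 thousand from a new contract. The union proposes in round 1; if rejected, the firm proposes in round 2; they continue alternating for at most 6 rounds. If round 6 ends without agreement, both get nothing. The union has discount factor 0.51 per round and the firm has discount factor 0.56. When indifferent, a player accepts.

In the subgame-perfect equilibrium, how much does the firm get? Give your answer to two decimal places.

239.07

Round 6 (the firm proposes): rejection yields 0 for the union; the firm offers 0 and keeps 600.
Round 5 (the union proposes): the firm can get 600 next round, worth 0.56 × 600 = 336 now; the union offers that and keeps 264.
Round 4 (the firm proposes): the union can get 264 next round, worth 0.51 × 264 = 134.64 now, so the firm offers 134.64, keeping 465.36.
Round 3 (the union proposes): the firm can get 465.36 next round, worth 0.56 × 465.36 = 260.6016 now; the union offers that and keeps 339.3984.
Round 2 (the firm proposes): the union can get 339.3984 next round, worth 0.51 × 339.3984 = 173.093184 now; the firm offers that and keeps 426.906816.
Round 1 (the union proposes): the firm can get 426.906816 next round, worth 0.56 × 426.906816 = 239.06781696 now; the union offers that and keeps 360.93218304.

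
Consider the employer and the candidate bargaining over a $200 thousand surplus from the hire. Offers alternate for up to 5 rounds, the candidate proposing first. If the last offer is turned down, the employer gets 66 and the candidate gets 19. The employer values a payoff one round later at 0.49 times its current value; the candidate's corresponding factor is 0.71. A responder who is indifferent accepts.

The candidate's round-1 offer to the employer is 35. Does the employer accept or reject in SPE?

Work out the employer's continuation value if the offer is rejected.
Round 5 (the candidate proposes): the employer gets 66 if talks fail, so the candidate offers 66 and keeps 134.
Round 4 (the employer proposes): the candidate can get 134 next round, worth 0.71 × 134 = 95.14 now. The employer offers 95.14 and keeps 200 − 95.14 = 104.86.
Round 3 (the candidate proposes): the employer can get 104.86 next round, worth 0.49 × 104.86 = 51.3814 now. The candidate offers 51.3814 and keeps 200 − 51.3814 = 148.6186.
Round 2 (the employer proposes): the candidate can get 148.6186 next round, worth 0.71 × 148.6186 = 105.519206 now; the employer offers that and keeps 94.480794.
So by rejecting in round 1, the employer gets 94.480794 next round, worth 0.49 × 94.480794 = 46.29558906 now.
Offer 35 < 46.29558906, so the employer rejects.

Reject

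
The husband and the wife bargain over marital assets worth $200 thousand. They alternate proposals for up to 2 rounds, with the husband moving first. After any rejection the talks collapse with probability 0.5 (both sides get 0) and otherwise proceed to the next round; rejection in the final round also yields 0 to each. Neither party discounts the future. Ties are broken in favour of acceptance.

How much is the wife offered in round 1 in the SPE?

Round 2 (the wife proposes): the husband will accept anything ≥ 0, so the wife offers 0 and keeps 200.
Round 1 (the husband proposes): rejecting gives the wife an expected 0.5 × 200 = 100, so the husband offers 100, keeping 100.

100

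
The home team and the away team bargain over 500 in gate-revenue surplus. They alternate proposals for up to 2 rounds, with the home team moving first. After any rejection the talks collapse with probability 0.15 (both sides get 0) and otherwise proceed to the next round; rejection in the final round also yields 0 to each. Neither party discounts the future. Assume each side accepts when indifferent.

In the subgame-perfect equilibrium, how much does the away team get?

Round 2 (the away team proposes): rejection yields 0 for the home team; the away team offers 0 and keeps 500.
Round 1 (the home team proposes): rejecting gives the away team an expected 0.85 × 500 = 425, so the home team offers 425, keeping 75.

425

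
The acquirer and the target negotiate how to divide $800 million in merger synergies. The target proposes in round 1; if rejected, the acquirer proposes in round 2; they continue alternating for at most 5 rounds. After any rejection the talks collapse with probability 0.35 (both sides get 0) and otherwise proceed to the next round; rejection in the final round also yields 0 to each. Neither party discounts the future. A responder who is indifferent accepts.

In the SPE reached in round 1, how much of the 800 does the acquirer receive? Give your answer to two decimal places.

258.90

Round 5 (the target proposes): the acquirer will accept anything ≥ 0, so the target offers 0 and keeps 800.
Round 4 (the acquirer proposes): rejecting gives the target an expected 0.65 × 800 = 520. The acquirer offers 520 and keeps 800 − 520 = 280.
Round 3 (the target proposes): rejecting gives the acquirer an expected 0.65 × 280 = 182, so the target offers 182, keeping 618.
Round 2 (the acquirer proposes): rejecting gives the target an expected 0.65 × 618 = 401.7. The acquirer offers 401.7 and keeps 800 − 401.7 = 398.3.
Round 1 (the target proposes): rejecting gives the acquirer an expected 0.65 × 398.3 = 258.895. The target offers 258.895 and keeps 800 − 258.895 = 541.105.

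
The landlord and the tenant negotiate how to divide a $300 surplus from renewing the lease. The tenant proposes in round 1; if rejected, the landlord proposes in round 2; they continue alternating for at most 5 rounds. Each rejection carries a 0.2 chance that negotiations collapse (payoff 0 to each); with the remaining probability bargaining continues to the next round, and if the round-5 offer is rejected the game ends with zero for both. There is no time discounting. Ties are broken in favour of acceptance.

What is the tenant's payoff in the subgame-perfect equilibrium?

Round 5 (the tenant proposes): the landlord will accept anything ≥ 0, so the tenant offers 0 and keeps 300.
Round 4 (the landlord proposes): rejecting gives the tenant an expected 0.8 × 300 = 240. The landlord offers 240 and keeps 300 − 240 = 60.
Round 3 (the tenant proposes): rejecting gives the landlord an expected 0.8 × 60 = 48. The tenant offers 48 and keeps 300 − 48 = 252.
Round 2 (the landlord proposes): rejecting gives the tenant an expected 0.8 × 252 = 201.6; the landlord offers that and keeps 98.4.
Round 1 (the tenant proposes): rejecting gives the landlord an expected 0.8 × 98.4 = 78.72; the tenant offers that and keeps 221.28.

221.28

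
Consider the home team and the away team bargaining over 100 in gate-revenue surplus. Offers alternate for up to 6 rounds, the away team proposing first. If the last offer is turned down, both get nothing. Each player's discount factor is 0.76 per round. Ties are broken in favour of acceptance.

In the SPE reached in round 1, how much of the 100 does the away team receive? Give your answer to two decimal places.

45.87

Round 6 (the home team proposes): the away team will accept anything ≥ 0, so the home team offers 0 and keeps 100.
Round 5 (the away team proposes): the home team can get 100 next round, worth 0.76 × 100 = 76 now; the away team offers that and keeps 24.
Round 4 (the home team proposes): the away team can get 24 next round, worth 0.76 × 24 = 18.24 now; the home team offers that and keeps 81.76.
Round 3 (the away team proposes): the home team can get 81.76 next round, worth 0.76 × 81.76 = 62.1376 now; the away team offers that and keeps 37.8624.
Round 2 (the home team proposes): the away team can get 37.8624 next round, worth 0.76 × 37.8624 = 28.775424 now; the home team offers that and keeps 71.224576.
Round 1 (the away team proposes): the home team can get 71.224576 next round, worth 0.76 × 71.224576 = 54.13067776 now; the away team offers that and keeps 45.86932224.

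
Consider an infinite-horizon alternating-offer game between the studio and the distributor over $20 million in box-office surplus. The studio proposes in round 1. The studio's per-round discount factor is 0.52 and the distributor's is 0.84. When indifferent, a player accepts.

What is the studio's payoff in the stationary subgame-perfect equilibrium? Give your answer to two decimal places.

When the studio proposes, the distributor accepts any offer worth at least 0.84 times what the distributor would get by proposing next round; and vice versa.
This gives x = 20 − 0.84y and y = 20 − 0.52x, where x and y are each side's share when it proposes.
Hence (1 − 0.84·0.52)x = 20(1 − 0.84), i.e. 0.5632·x = 3.2.
x ≈ 5.6818; the distributor's share is 20 − x ≈ 14.3182.

5.68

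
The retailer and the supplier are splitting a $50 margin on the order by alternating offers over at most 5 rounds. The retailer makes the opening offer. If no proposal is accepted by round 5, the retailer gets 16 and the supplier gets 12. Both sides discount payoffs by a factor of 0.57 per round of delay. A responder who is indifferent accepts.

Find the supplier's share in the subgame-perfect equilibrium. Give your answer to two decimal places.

17.50

Round 5 (the retailer proposes): the supplier gets 12 if talks fail, so the retailer offers 12 and keeps 38.
Round 4 (the supplier proposes): the retailer can get 38 next round, worth 0.57 × 38 = 21.66 now. The supplier offers 21.66 and keeps 50 − 21.66 = 28.34.
Round 3 (the retailer proposes): the supplier can get 28.34 next round, worth 0.57 × 28.34 = 16.1538 now. The retailer offers 16.1538 and keeps 50 − 16.1538 = 33.8462.
Round 2 (the supplier proposes): the retailer can get 33.8462 next round, worth 0.57 × 33.8462 = 19.292334 now, so the supplier offers 19.292334, keeping 30.707666.
Round 1 (the retailer proposes): the supplier can get 30.707666 next round, worth 0.57 × 30.707666 = 17.50336962 now. The retailer offers 17.50336962 and keeps 50 − 17.50336962 = 32.49663038.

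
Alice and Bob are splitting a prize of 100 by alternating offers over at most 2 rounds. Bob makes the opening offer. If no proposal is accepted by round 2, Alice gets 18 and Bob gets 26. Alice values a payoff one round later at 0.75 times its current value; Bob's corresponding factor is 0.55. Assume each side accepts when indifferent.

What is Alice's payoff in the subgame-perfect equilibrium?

55.5

Round 2 (Alice proposes): Bob gets 26 if talks fail, so Alice offers 26 and keeps 74.
Round 1 (Bob proposes): Alice can get 74 next round, worth 0.75 × 74 = 55.5 now; Bob offers that and keeps 44.5.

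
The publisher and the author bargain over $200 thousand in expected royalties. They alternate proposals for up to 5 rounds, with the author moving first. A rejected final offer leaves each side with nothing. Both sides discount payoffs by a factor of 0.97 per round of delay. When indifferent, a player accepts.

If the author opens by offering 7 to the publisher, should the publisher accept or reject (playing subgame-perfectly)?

Work out the publisher's continuation value if the offer is rejected.
Round 5 (the author proposes): the publisher will accept anything ≥ 0, so the author offers 0 and keeps 200.
Round 4 (the publisher proposes): the author can get 200 next round, worth 0.97 × 200 = 194 now; the publisher offers that and keeps 6.
Round 3 (the author proposes): the publisher can get 6 next round, worth 0.97 × 6 = 5.82 now; the author offers that and keeps 194.18.
Round 2 (the publisher proposes): the author can get 194.18 next round, worth 0.97 × 194.18 = 188.3546 now; the publisher offers that and keeps 11.6454.
So by rejecting in round 1, the publisher gets 11.6454 next round, worth 0.97 × 11.6454 = 11.296038 now.
Offer 7 < 11.296038, so the publisher rejects.

Reject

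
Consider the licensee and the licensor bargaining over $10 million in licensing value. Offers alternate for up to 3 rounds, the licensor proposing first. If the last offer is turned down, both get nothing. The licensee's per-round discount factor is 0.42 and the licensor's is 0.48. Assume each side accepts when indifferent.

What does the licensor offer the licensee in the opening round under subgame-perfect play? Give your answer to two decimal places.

Round 3 (the licensor proposes): rejection yields 0 for the licensee; the licensor offers 0 and keeps 10.
Round 2 (the licensee proposes): the licensor can get 10 next round, worth 0.48 × 10 = 4.8 now; the licensee offers that and keeps 5.2.
Round 1 (the licensor proposes): the licensee can get 5.2 next round, worth 0.42 × 5.2 = 2.184 now, so the licensor offers 2.184, keeping 7.816.

2.18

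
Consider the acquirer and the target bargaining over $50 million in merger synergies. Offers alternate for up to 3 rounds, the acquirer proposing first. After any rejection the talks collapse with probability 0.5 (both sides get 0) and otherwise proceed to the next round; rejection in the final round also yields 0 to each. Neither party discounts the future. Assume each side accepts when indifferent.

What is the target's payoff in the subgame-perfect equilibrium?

Round 3 (the acquirer proposes): the target will accept anything ≥ 0, so the acquirer offers 0 and keeps 50.
Round 2 (the target proposes): rejecting gives the acquirer an expected 0.5 × 50 = 25; the target offers that and keeps 25.
Round 1 (the acquirer proposes): rejecting gives the target an expected 0.5 × 25 = 12.5; the acquirer offers that and keeps 37.5.

12.5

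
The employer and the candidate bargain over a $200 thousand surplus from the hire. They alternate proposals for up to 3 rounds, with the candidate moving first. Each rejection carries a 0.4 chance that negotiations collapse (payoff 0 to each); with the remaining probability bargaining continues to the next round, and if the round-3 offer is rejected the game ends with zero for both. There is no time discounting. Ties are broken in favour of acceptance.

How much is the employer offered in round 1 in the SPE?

48

By backward induction:
Round 3 (the candidate proposes): the employer will accept anything ≥ 0, so the candidate offers 0 and keeps 200.
Round 2 (the employer proposes): rejecting gives the candidate an expected 0.6 × 200 = 120, so the employer offers 120, keeping 80.
Round 1 (the candidate proposes): rejecting gives the employer an expected 0.6 × 80 = 48. The candidate offers 48 and keeps 200 − 48 = 152.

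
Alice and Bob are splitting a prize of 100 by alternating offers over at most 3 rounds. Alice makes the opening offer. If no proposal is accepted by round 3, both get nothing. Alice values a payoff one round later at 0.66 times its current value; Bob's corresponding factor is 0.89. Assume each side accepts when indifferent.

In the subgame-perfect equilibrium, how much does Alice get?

Round 3 (Alice proposes): Bob will accept anything ≥ 0, so Alice offers 0 and keeps 100.
Round 2 (Bob proposes): Alice can get 100 next round, worth 0.66 × 100 = 66 now, so Bob offers 66, keeping 34.
Round 1 (Alice proposes): Bob can get 34 next round, worth 0.89 × 34 = 30.26 now, so Alice offers 30.26, keeping 69.74.

69.74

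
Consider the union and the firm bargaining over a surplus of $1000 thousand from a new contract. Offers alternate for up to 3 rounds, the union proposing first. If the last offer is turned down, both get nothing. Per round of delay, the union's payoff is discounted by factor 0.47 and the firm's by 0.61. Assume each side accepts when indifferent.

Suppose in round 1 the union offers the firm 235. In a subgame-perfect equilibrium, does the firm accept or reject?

Round 3 (the union proposes): the firm will accept anything ≥ 0, so the union offers 0 and keeps 1000.
Round 2 (the firm proposes): the union can get 1000 next round, worth 0.47 × 1000 = 470 now. The firm offers 470 and keeps 1000 − 470 = 530.
So by rejecting in round 1, the firm gets 530 next round, worth 0.61 × 530 = 323.3 now.
Offer 235 < 323.3, so the firm rejects.

Reject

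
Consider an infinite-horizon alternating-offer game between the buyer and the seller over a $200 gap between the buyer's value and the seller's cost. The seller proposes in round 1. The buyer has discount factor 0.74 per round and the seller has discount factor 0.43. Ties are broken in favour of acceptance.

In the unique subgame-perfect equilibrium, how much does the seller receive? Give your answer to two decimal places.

Let x be the seller's share when the seller proposes and y be the buyer's share when the buyer proposes.
The buyer accepts iff offered ≥ 0.74·y, so x = 200 − 0.74y. Symmetrically y = 200 − 0.43x.
Substituting: x = 200 − 0.74(200 − 0.43x), giving x(1 − 0.43·0.74) = 200(1 − 0.74).
So x = 200 × 0.26 / 0.6818 ≈ 76.2687, and the buyer receives 200 − x ≈ 123.7313.

76.27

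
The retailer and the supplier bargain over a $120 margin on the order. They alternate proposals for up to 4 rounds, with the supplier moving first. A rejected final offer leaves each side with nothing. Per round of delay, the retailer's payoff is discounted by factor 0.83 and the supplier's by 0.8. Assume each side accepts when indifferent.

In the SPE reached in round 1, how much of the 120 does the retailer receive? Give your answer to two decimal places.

By backward induction:
Round 4 (the retailer proposes): the supplier will accept anything ≥ 0, so the retailer offers 0 and keeps 120.
Round 3 (the supplier proposes): the retailer can get 120 next round, worth 0.83 × 120 = 99.6 now. The supplier offers 99.6 and keeps 120 − 99.6 = 20.4.
Round 2 (the retailer proposes): the supplier can get 20.4 next round, worth 0.8 × 20.4 = 16.32 now, so the retailer offers 16.32, keeping 103.68.
Round 1 (the supplier proposes): the retailer can get 103.68 next round, worth 0.83 × 103.68 = 86.0544 now. The supplier offers 86.0544 and keeps 120 − 86.0544 = 33.9456.

86.05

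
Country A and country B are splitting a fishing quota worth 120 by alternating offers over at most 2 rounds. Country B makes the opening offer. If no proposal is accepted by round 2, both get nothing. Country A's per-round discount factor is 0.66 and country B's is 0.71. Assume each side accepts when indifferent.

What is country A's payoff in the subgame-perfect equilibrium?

79.2

Round 2 (country A proposes): rejection yields 0 for country B; country A offers 0 and keeps 120.
Round 1 (country B proposes): country A can get 120 next round, worth 0.66 × 120 = 79.2 now. Country B offers 79.2 and keeps 120 − 79.2 = 40.8.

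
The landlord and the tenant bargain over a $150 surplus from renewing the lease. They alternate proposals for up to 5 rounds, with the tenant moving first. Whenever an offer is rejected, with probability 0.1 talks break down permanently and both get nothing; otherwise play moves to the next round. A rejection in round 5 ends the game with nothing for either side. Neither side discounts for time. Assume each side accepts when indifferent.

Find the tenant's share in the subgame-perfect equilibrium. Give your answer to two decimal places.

125.57

By backward induction:
Round 5 (the tenant proposes): the landlord will accept anything ≥ 0, so the tenant offers 0 and keeps 150.
Round 4 (the landlord proposes): rejecting gives the tenant an expected 0.9 × 150 = 135; the landlord offers that and keeps 15.
Round 3 (the tenant proposes): rejecting gives the landlord an expected 0.9 × 15 = 13.5. The tenant offers 13.5 and keeps 150 − 13.5 = 136.5.
Round 2 (the landlord proposes): rejecting gives the tenant an expected 0.9 × 136.5 = 122.85, so the landlord offers 122.85, keeping 27.15.
Round 1 (the tenant proposes): rejecting gives the landlord an expected 0.9 × 27.15 = 24.435, so the tenant offers 24.435, keeping 125.565.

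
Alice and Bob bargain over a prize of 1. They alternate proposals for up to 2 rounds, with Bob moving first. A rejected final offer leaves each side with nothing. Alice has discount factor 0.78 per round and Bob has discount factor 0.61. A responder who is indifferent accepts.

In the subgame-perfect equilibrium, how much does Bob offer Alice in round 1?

0.78

Round 2 (Alice proposes): rejection yields 0 for Bob; Alice offers 0 and keeps 1.
Round 1 (Bob proposes): Alice can get 1 next round, worth 0.78 × 1 = 0.78 now. Bob offers 0.78 and keeps 1 − 0.78 = 0.22.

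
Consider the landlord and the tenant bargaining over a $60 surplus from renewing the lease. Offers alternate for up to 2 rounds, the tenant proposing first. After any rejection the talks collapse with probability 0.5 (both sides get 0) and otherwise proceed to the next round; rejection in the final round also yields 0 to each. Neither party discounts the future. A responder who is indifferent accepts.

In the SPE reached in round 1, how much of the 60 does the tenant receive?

30

Round 2 (the landlord proposes): the tenant will accept anything ≥ 0, so the landlord offers 0 and keeps 60.
Round 1 (the tenant proposes): rejecting gives the landlord an expected 0.5 × 60 = 30. The tenant offers 30 and keeps 60 − 30 = 30.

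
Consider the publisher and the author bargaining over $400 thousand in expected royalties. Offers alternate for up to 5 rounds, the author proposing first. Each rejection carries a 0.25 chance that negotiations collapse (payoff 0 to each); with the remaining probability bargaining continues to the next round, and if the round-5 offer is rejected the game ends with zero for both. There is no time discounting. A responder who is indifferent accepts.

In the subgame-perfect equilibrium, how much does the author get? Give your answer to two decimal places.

282.81

Round 5 (the author proposes): rejection yields 0 for the publisher; the author offers 0 and keeps 400.
Round 4 (the publisher proposes): rejecting gives the author an expected 0.75 × 400 = 300, so the publisher offers 300, keeping 100.
Round 3 (the author proposes): rejecting gives the publisher an expected 0.75 × 100 = 75, so the author offers 75, keeping 325.
Round 2 (the publisher proposes): rejecting gives the author an expected 0.75 × 325 = 243.75; the publisher offers that and keeps 156.25.
Round 1 (the author proposes): rejecting gives the publisher an expected 0.75 × 156.25 = 117.1875. The author offers 117.1875 and keeps 400 − 117.1875 = 282.8125.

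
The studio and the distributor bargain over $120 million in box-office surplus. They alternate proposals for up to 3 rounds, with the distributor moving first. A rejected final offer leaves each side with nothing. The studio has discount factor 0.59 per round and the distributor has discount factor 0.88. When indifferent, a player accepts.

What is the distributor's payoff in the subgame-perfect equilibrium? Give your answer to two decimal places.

111.50

Round 3 (the distributor proposes): the studio will accept anything ≥ 0, so the distributor offers 0 and keeps 120.
Round 2 (the studio proposes): the distributor can get 120 next round, worth 0.88 × 120 = 105.6 now; the studio offers that and keeps 14.4.
Round 1 (the distributor proposes): the studio can get 14.4 next round, worth 0.59 × 14.4 = 8.496 now. The distributor offers 8.496 and keeps 120 − 8.496 = 111.504.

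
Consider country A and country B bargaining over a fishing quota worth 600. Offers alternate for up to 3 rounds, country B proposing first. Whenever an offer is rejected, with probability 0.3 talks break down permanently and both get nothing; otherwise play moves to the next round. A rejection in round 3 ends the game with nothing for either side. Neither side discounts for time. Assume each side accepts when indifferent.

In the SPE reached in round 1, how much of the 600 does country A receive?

By backward induction:
Round 3 (country B proposes): rejection yields 0 for country A; country B offers 0 and keeps 600.
Round 2 (country A proposes): rejecting gives country B an expected 0.7 × 600 = 420; country A offers that and keeps 180.
Round 1 (country B proposes): rejecting gives country A an expected 0.7 × 180 = 126. Country B offers 126 and keeps 600 − 126 = 474.

126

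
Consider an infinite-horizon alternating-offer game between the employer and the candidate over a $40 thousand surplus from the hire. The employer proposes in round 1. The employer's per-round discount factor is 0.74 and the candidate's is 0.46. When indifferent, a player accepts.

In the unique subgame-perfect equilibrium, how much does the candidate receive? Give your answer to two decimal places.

7.25

In a stationary SPE each proposer offers the other exactly their discounted continuation value.
If the employer keeps x when proposing and the candidate keeps y when proposing, then x = 40 − 0.46y and y = 40 − 0.74x.
Solving: x = 40(1 − 0.46) / (1 − 0.74·0.46) = 21.6 / 0.6596 ≈ 32.7471.
The candidate gets 40 − 32.7471 ≈ 7.2529.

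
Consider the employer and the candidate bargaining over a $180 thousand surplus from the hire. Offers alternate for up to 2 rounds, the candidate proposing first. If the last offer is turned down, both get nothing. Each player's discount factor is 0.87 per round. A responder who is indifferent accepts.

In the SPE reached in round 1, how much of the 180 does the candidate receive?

Round 2 (the employer proposes): rejection yields 0 for the candidate; the employer offers 0 and keeps 180.
Round 1 (the candidate proposes): the employer can get 180 next round, worth 0.87 × 180 = 156.6 now. The candidate offers 156.6 and keeps 180 − 156.6 = 23.4.

23.4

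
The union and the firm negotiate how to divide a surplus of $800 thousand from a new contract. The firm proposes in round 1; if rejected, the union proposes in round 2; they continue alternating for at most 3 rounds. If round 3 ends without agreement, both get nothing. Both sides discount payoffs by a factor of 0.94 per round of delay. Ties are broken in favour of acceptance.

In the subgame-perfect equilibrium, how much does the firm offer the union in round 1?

45.12

Work backward from the last round.
Round 3 (the firm proposes): the union will accept anything ≥ 0, so the firm offers 0 and keeps 800.
Round 2 (the union proposes): the firm can get 800 next round, worth 0.94 × 800 = 752 now, so the union offers 752, keeping 48.
Round 1 (the firm proposes): the union can get 48 next round, worth 0.94 × 48 = 45.12 now, so the firm offers 45.12, keeping 754.88.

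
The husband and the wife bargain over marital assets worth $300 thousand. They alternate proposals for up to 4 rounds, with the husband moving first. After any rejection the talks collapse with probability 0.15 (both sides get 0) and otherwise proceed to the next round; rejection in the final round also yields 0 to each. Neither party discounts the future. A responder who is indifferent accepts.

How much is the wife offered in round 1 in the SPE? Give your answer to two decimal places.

Round 4 (the wife proposes): the husband will accept anything ≥ 0, so the wife offers 0 and keeps 300.
Round 3 (the husband proposes): rejecting gives the wife an expected 0.85 × 300 = 255; the husband offers that and keeps 45.
Round 2 (the wife proposes): rejecting gives the husband an expected 0.85 × 45 = 38.25. The wife offers 38.25 and keeps 300 − 38.25 = 261.75.
Round 1 (the husband proposes): rejecting gives the wife an expected 0.85 × 261.75 = 222.4875. The husband offers 222.4875 and keeps 300 − 222.4875 = 77.5125.

222.49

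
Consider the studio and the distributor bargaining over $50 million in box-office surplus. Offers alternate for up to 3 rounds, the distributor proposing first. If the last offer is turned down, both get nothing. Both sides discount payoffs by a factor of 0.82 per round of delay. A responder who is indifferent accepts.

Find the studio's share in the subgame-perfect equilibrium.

By backward induction:
Round 3 (the distributor proposes): rejection yields 0 for the studio; the distributor offers 0 and keeps 50.
Round 2 (the studio proposes): the distributor can get 50 next round, worth 0.82 × 50 = 41 now. The studio offers 41 and keeps 50 − 41 = 9.
Round 1 (the distributor proposes): the studio can get 9 next round, worth 0.82 × 9 = 7.38 now. The distributor offers 7.38 and keeps 50 − 7.38 = 42.62.

7.38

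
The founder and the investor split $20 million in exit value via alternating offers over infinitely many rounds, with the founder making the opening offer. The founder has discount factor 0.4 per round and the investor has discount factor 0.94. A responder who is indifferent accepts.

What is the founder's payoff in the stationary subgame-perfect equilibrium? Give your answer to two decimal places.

1.92

Let x be the founder's share when the founder proposes and y be the investor's share when the investor proposes.
The investor accepts iff offered ≥ 0.94·y, so x = 20 − 0.94y. Symmetrically y = 20 − 0.4x.
Substituting: x = 20 − 0.94(20 − 0.4x), giving x(1 − 0.4·0.94) = 20(1 − 0.94).
So x = 20 × 0.06 / 0.624 ≈ 1.9231, and the investor receives 20 − x ≈ 18.0769.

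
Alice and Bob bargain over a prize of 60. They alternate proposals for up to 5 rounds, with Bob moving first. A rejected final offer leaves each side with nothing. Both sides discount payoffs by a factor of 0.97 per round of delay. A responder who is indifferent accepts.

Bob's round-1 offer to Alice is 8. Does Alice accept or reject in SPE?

Round 5 (Bob proposes): Alice will accept anything ≥ 0, so Bob offers 0 and keeps 60.
Round 4 (Alice proposes): Bob can get 60 next round, worth 0.97 × 60 = 58.2 now; Alice offers that and keeps 1.8.
Round 3 (Bob proposes): Alice can get 1.8 next round, worth 0.97 × 1.8 = 1.746 now; Bob offers that and keeps 58.254.
Round 2 (Alice proposes): Bob can get 58.254 next round, worth 0.97 × 58.254 = 56.50638 now. Alice offers 56.50638 and keeps 60 − 56.50638 = 3.49362.
So by rejecting in round 1, Alice gets 3.49362 next round, worth 0.97 × 3.49362 = 3.3888114 now.
Offer 8 ≥ 3.3888114, so Alice accepts.

Accept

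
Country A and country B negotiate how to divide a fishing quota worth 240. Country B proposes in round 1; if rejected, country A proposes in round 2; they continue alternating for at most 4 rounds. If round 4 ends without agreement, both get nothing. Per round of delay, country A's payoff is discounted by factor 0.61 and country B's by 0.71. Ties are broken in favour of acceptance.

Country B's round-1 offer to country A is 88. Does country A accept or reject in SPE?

Round 4 (country A proposes): rejection yields 0 for country B; country A offers 0 and keeps 240.
Round 3 (country B proposes): country A can get 240 next round, worth 0.61 × 240 = 146.4 now, so country B offers 146.4, keeping 93.6.
Round 2 (country A proposes): country B can get 93.6 next round, worth 0.71 × 93.6 = 66.456 now, so country A offers 66.456, keeping 173.544.
So by rejecting in round 1, country A gets 173.544 next round, worth 0.61 × 173.544 = 105.86184 now.
Offer 88 < 105.86184, so country A rejects.

Reject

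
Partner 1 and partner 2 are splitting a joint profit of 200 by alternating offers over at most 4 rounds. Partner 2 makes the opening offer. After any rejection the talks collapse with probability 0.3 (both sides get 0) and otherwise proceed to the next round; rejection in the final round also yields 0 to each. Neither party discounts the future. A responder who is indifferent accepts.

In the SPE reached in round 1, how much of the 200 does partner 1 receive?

By backward induction:
Round 4 (partner 1 proposes): partner 2 will accept anything ≥ 0, so partner 1 offers 0 and keeps 200.
Round 3 (partner 2 proposes): rejecting gives partner 1 an expected 0.7 × 200 = 140; partner 2 offers that and keeps 60.
Round 2 (partner 1 proposes): rejecting gives partner 2 an expected 0.7 × 60 = 42; partner 1 offers that and keeps 158.
Round 1 (partner 2 proposes): rejecting gives partner 1 an expected 0.7 × 158 = 110.6. Partner 2 offers 110.6 and keeps 200 − 110.6 = 89.4.

110.6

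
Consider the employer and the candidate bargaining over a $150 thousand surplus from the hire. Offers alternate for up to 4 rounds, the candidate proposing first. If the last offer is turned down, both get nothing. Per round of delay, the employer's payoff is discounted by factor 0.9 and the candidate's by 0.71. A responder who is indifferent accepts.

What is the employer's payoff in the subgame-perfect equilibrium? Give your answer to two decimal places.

Round 4 (the employer proposes): rejection yields 0 for the candidate; the employer offers 0 and keeps 150.
Round 3 (the candidate proposes): the employer can get 150 next round, worth 0.9 × 150 = 135 now, so the candidate offers 135, keeping 15.
Round 2 (the employer proposes): the candidate can get 15 next round, worth 0.71 × 15 = 10.65 now. The employer offers 10.65 and keeps 150 − 10.65 = 139.35.
Round 1 (the candidate proposes): the employer can get 139.35 next round, worth 0.9 × 139.35 = 125.415 now, so the candidate offers 125.415, keeping 24.585.

125.42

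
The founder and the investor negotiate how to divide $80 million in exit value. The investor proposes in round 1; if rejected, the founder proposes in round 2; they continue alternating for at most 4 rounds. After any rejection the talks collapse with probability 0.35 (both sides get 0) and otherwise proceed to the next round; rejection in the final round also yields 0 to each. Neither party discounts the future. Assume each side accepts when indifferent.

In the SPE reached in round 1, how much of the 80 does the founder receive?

Round 4 (the founder proposes): rejection yields 0 for the investor; the founder offers 0 and keeps 80.
Round 3 (the investor proposes): rejecting gives the founder an expected 0.65 × 80 = 52, so the investor offers 52, keeping 28.
Round 2 (the founder proposes): rejecting gives the investor an expected 0.65 × 28 = 18.2. The founder offers 18.2 and keeps 80 − 18.2 = 61.8.
Round 1 (the investor proposes): rejecting gives the founder an expected 0.65 × 61.8 = 40.17; the investor offers that and keeps 39.83.

40.17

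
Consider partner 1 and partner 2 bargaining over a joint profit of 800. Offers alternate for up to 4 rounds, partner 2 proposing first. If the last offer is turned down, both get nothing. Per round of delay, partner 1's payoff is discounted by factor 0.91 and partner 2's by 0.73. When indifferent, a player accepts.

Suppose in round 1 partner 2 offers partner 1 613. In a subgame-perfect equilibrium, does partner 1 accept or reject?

Round 4 (partner 1 proposes): partner 2 will accept anything ≥ 0, so partner 1 offers 0 and keeps 800.
Round 3 (partner 2 proposes): partner 1 can get 800 next round, worth 0.91 × 800 = 728 now; partner 2 offers that and keeps 72.
Round 2 (partner 1 proposes): partner 2 can get 72 next round, worth 0.73 × 72 = 52.56 now; partner 1 offers that and keeps 747.44.
So by rejecting in round 1, partner 1 gets 747.44 next round, worth 0.91 × 747.44 = 680.1704 now.
Offer 613 < 680.1704, so partner 1 rejects.

Reject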